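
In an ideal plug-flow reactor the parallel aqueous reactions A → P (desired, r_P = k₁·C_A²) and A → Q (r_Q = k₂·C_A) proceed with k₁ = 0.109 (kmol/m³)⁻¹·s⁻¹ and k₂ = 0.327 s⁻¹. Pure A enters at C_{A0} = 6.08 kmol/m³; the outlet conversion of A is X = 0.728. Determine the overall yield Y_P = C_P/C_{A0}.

0.398

C_A = C_{A0}(1−X) = 1.654 kmol/m³.
Along a PFR/batch, dC_Q/dC_A = −r_Q/(r_P+r_Q) = −k₂/(k₂+k₁·C_A).
Integrating from C_{A0} to C_A: C_Q = (0.327/0.109)·ln[(0.327+0.109·6.08)/(0.327+0.109·1.65)] = 3.000·ln(0.9897/0.5073) = 2.005 kmol/m³.
Then C_P = (C_{A0}−C_A) − C_Q = 4.426 − 2.005 = 2.421 kmol/m³.
Y_P = C_P/C_{A0} = 2.421/6.08 = 0.398.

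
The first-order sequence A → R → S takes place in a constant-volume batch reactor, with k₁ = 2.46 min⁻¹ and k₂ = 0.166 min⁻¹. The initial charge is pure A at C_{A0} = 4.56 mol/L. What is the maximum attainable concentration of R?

3.75 mol/L

Evaluating C_R at t_opt = ln(k₂/k₁)/(k₂−k₁) gives C_{R,max}/C_{A0} = (k₁/k₂)^[k₂/(k₂−k₁)].
= (2.46/0.166)^(0.166/(0.166−2.46)) = (14.82)^(-0.07236) = 0.8228.
C_{R,max} = 0.8228×4.56 = 3.75 mol/L.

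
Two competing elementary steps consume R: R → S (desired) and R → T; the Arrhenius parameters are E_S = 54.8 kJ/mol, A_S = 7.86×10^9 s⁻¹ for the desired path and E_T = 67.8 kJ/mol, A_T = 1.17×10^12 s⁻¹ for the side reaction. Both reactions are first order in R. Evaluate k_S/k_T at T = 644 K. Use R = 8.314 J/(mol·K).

k_S/k_T = (A_S/A_T)·exp[−(E_S−E_T)/(RT)] = (A_S/A_T)·exp[(E_T−E_S)/(RT)].
(E_T−E_S)/(RT) = (67.8−54.8)×10³/(8.314×644) = 13000/5354 = 2.428.
k_S/k_T = (7.86×10^9/1.17×10^12)·exp(2.428) = 0.006718 × 11.34 = 0.0762.
Since E_S < E_T, lowering the temperature improves selectivity toward S.

0.0762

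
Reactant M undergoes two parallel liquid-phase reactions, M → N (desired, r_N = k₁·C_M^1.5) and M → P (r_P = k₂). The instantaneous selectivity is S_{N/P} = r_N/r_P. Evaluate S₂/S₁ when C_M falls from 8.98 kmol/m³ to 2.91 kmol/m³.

S_{N/P} = (k₁/k₂)·C_M^1.5, so S₂/S₁ = (C_{M,2}/C_{M,1})^1.5.
= (2.91/8.98)^1.5 = (0.3241)^1.5 = 0.184.
Selectivity toward N falls as C_M falls — high-concentration operation is favoured.

0.184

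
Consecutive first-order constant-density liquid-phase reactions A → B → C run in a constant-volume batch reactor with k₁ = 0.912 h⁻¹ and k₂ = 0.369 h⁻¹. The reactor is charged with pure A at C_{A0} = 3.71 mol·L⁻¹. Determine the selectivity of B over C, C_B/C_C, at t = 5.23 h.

For first-order series with pure A initially, C_B(t) = k₁C_{A0}/(k₂−k₁)·(e^(−k₁t) − e^(−k₂t)).
e^(−k₁t) = e^(−0.912×5.23) = e^(−4.770) = 0.008482; e^(−k₂t) = e^(−1.930) = 0.1452.
C_B = 0.912×3.71/(0.369−0.912) × (0.008482−0.1452) = (-6.231)×(-0.1367) = 0.8517 mol·L⁻¹.
C_A = C_{A0}e^(−k₁t) = 0.03147 mol·L⁻¹, so C_C = C_{A0}−C_A−C_B = 2.827 mol·L⁻¹; C_B/C_C = 0.301.

0.301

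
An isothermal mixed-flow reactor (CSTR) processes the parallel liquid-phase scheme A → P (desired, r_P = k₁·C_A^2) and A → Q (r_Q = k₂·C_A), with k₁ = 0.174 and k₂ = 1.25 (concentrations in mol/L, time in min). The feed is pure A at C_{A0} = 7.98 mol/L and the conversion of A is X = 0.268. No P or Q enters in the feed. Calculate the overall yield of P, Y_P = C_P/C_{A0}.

Exit C_A = C_{A0}(1−X) = 7.98×0.732 = 5.841 mol/L.
In a CSTR the entire volume is at exit conditions, so r_P = 0.174×5.841^2 = 5.937 and r_Q = 1.25×5.841 = 7.302.
Fraction of consumed A going to P: r_P/(r_P+r_Q) = 0.4485.
C_P = 0.4485·C_{A0}·X = 0.4485×7.98×0.268 = 0.959 mol/L; Y_P = C_P/C_{A0} = 0.120.

0.120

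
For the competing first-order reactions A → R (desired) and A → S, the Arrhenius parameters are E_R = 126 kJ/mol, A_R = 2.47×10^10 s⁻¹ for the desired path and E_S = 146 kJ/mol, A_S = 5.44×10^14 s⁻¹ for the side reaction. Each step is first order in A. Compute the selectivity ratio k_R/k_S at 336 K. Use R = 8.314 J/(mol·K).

Since both paths have the same order in A, the concentration cancels and S_{R/S} = k_R/k_S = (A_R/A_S)·exp[(E_S−E_R)/(RT)].
(E_S−E_R)/(RT) = (146−126)×10³/(8.314×336) = 20000/2794 = 7.159.
k_R/k_S = (2.47×10^10/5.44×10^14)·exp(7.159) = 4.540×10^-5 × 1286 = 0.0584.
Since E_R < E_S, lowering the temperature improves selectivity toward R.

0.0584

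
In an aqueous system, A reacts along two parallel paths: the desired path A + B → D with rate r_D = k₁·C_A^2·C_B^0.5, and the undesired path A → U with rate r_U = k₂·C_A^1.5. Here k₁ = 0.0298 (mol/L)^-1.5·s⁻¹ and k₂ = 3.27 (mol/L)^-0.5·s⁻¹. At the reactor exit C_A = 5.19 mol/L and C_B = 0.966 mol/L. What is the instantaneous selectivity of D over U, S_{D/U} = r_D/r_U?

0.0204

S_{D/U} = r_D/r_U = (k₁·C_A^2·C_B^0.5)/(k₂·C_A^1.5) = (k₁/k₂)·C_A^0.5·C_B^0.5.
= (0.0298×5.190^2×0.9660^0.5) / (3.27×5.190^1.5) = 0.7889/38.66 = 0.0204.
Since the desired path is higher order in A, keeping C_A high (PFR or concentrated feed) favours D.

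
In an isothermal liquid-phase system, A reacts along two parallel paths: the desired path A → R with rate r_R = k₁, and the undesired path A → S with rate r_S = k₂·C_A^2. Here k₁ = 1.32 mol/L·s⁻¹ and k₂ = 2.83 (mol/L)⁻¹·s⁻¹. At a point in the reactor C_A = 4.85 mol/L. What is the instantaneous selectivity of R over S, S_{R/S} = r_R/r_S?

S_{R/S} = r_R/r_S = (k₁)/(k₂·C_A^2) = (k₁/k₂)·C_A^-2.
= (1.32) / (2.83×4.850^2) = 1.320/66.57 = 0.0198.

0.0198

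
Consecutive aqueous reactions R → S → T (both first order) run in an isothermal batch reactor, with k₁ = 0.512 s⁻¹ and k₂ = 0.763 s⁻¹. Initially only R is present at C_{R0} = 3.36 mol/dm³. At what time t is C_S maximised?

For first-order series the maximum of C_S occurs at t_opt = ln(k₂/k₁)/(k₂−k₁).
= ln(0.763/0.512)/(0.763−0.512) = ln(1.490)/0.2510 = 0.3989/0.2510 = 1.59 s.

1.59 s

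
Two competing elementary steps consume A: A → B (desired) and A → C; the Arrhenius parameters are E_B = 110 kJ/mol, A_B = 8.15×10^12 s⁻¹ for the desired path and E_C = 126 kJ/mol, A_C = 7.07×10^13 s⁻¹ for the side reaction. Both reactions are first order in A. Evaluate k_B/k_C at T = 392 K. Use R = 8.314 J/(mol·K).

15.6

Since both paths have the same order in A, the concentration cancels and S_{B/C} = k_B/k_C = (A_B/A_C)·exp[(E_C−E_B)/(RT)].
(E_C−E_B)/(RT) = (126−110)×10³/(8.314×392) = 16000/3259 = 4.909.
k_B/k_C = (8.15×10^12/7.07×10^13)·exp(4.909) = 0.1153 × 135.6 = 15.6.
Since E_B < E_C, lowering the temperature improves selectivity toward B.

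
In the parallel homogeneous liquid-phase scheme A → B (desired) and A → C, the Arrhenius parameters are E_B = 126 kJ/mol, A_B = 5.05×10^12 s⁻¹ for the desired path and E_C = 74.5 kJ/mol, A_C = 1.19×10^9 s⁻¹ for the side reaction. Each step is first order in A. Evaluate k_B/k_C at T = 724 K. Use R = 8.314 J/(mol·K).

With equal orders, S_{B/C} = k_B/k_C = (A_B/A_C)·exp[(E_C−E_B)/(RT)].
(E_C−E_B)/(RT) = (74.5−126)×10³/(8.314×724) = -51500/6019 = -8.556.
k_B/k_C = (5.05×10^12/1.19×10^9)·exp(-8.556) = 4244 × 1.924×10^-4 = 0.817.
Since E_B > E_C, raising the temperature improves selectivity toward B.

0.817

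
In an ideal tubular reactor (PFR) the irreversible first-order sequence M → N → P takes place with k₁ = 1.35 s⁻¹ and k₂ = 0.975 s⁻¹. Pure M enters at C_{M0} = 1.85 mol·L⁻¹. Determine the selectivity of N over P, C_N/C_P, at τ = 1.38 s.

0.813

Solving the coupled first-order balances gives C_N(τ) = [k₁/(k₂−k₁)]·C_{M0}·(e^(−k₁τ) − e^(−k₂τ)).
e^(−k₁τ) = e^(−1.35×1.38) = e^(−1.863) = 0.1552; e^(−k₂τ) = e^(−1.345) = 0.2604.
C_N = 1.35×1.85/(0.975−1.35) × (0.1552−0.2604) = (-6.660)×(-0.1052) = 0.7007 mol·L⁻¹.
C_M = C_{M0}e^(−k₁τ) = 0.2871 mol·L⁻¹, so C_P = C_{M0}−C_M−C_N = 0.8622 mol·L⁻¹; C_N/C_P = 0.813.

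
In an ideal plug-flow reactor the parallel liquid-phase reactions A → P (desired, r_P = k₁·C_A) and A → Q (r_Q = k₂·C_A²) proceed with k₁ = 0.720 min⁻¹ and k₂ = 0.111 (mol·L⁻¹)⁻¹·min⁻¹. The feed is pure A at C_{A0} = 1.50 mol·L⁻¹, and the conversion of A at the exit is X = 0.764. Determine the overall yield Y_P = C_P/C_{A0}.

0.670

C_A = C_{A0}(1−X) = 0.3540 mol·L⁻¹.
Along a PFR/batch, dC_P/dC_A = −r_P/(r_P+r_Q) = −k₁/(k₁+k₂·C_A).
Integrating from C_{A0} to C_A: C_P = (0.720/0.111)·ln[(0.720+0.111·1.50)/(0.720+0.111·0.354)] = 6.486·ln(0.8865/0.7593) = 1.005 mol·L⁻¹.
Y_P = C_P/C_{A0} = 1.005/1.50 = 0.670.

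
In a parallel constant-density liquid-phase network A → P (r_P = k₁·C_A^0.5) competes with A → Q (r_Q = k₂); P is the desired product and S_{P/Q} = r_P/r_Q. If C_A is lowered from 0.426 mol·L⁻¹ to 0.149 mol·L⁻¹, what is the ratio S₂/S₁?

S_{P/Q} = (k₁/k₂)·C_A^0.5, so S₂/S₁ = (C_{A,2}/C_{A,1})^0.5.
= (0.149/0.426)^0.5 = (0.3498)^0.5 = 0.591.

0.591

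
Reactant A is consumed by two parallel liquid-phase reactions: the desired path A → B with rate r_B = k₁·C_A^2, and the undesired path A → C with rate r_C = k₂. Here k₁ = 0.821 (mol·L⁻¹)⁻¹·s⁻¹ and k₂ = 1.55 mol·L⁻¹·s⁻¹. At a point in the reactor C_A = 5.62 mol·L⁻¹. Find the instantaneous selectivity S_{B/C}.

16.7

S_{B/C} = r_B/r_C = (k₁·C_A^2)/(k₂) = (k₁/k₂)·C_A^2.
= (0.821×5.620^2) / (1.55) = 25.93/1.550 = 16.7.
Since the desired path is higher order in A, keeping C_A high (PFR or concentrated feed) favours B.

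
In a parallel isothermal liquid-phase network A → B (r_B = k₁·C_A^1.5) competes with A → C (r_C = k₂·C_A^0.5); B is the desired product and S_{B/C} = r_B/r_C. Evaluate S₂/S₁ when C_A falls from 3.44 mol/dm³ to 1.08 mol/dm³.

S_{B/C} = (k₁/k₂)·C_A, so S₂/S₁ = (C_{A,2}/C_{A,1}).
= 1.08/3.44 = 0.314.

0.314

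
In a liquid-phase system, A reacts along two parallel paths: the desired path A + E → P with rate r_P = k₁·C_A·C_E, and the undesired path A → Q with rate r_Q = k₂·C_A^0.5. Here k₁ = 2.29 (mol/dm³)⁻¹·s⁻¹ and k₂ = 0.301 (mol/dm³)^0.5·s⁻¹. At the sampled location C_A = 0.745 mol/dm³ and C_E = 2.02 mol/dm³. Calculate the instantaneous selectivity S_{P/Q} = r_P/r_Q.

13.3

S_{P/Q} = r_P/r_Q = (k₁·C_A·C_E)/(k₂·C_A^0.5) = (k₁/k₂)·C_A^0.5·C_E.
= (2.29×0.7450×2.020) / (0.301×0.7450^0.5) = 3.446/0.2598 = 13.3.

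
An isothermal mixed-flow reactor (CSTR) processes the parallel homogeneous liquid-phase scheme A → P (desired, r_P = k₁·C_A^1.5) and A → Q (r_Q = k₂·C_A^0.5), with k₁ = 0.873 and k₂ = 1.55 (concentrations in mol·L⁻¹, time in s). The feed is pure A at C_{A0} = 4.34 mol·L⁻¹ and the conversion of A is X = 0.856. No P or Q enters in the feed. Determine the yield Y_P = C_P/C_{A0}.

Exit C_A = C_{A0}(1−X) = 4.34×0.144 = 0.6250 mol·L⁻¹.
Rates in a CSTR are evaluated at the outlet concentration: r_P = 0.873×0.6250^1.5 = 0.4313, r_Q = 1.55×0.6250^0.5 = 1.225.
Fraction of consumed A going to P: r_P/(r_P+r_Q) = 0.2604.
C_P = 0.2604·C_{A0}·X = 0.2604×4.34×0.856 = 0.967 mol·L⁻¹; Y_P = C_P/C_{A0} = 0.223.

0.223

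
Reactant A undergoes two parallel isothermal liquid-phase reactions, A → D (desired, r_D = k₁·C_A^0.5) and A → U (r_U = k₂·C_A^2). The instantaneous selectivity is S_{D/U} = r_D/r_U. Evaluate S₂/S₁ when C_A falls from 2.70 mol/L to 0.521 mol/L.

11.8

S_{D/U} = (k₁/k₂)·C_A^-1.5, so S₂/S₁ = (C_{A,2}/C_{A,1})^-1.5.
= (0.521/2.70)^(-1.5) = (0.1930)^(-1.5) = 11.8.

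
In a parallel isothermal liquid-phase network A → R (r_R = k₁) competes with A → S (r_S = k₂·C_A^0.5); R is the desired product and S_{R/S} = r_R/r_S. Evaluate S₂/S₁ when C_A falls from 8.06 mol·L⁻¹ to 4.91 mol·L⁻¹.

1.28

S_{R/S} = (k₁/k₂)·C_A^-0.5, so S₂/S₁ = (C_{A,2}/C_{A,1})^-0.5.
= (4.91/8.06)^(-0.5) = (0.6092)^(-0.5) = 1.28.
Selectivity toward R rises as C_A falls — low-concentration operation is favoured.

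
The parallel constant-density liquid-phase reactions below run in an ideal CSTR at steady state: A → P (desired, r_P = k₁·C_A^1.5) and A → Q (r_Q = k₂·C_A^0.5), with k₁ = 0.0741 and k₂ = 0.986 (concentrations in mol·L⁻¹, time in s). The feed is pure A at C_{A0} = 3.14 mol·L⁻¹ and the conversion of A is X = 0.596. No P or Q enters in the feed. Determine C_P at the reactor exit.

0.163 mol·L⁻¹

Exit C_A = C_{A0}(1−X) = 3.14×0.404 = 1.269 mol·L⁻¹.
In a CSTR the entire volume is at exit conditions, so r_P = 0.0741×1.269^1.5 = 0.1059 and r_Q = 0.986×1.269^0.5 = 1.111.
Fraction of consumed A going to P: r_P/(r_P+r_Q) = 0.08704.
C_P = 0.08704·C_{A0}·X = 0.08704×3.14×0.596 = 0.163 mol·L⁻¹.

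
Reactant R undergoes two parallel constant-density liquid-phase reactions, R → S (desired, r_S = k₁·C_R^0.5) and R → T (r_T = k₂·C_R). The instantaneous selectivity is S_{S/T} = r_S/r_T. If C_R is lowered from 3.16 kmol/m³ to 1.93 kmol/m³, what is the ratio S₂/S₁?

1.28

S_{S/T} = (k₁/k₂)·C_R^-0.5, so S₂/S₁ = (C_{R,2}/C_{R,1})^-0.5.
= (1.93/3.16)^(-0.5) = (0.6108)^(-0.5) = 1.28.
Selectivity toward S rises as C_R falls — low-concentration operation is favoured.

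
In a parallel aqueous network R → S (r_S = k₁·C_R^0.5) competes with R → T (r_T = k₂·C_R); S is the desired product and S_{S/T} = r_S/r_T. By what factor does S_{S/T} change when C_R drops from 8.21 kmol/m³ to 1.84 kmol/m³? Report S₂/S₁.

S_{S/T} = (k₁/k₂)·C_R^-0.5, so S₂/S₁ = (C_{R,2}/C_{R,1})^-0.5.
= (1.84/8.21)^(-0.5) = (0.2241)^(-0.5) = 2.11.

2.11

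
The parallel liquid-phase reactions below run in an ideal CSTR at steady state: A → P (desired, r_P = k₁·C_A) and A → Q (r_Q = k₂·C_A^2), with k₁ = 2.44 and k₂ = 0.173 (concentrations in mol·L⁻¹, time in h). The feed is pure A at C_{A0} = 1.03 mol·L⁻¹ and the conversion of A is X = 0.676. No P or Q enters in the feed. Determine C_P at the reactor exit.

0.680 mol·L⁻¹

Exit C_A = C_{A0}(1−X) = 1.03×0.324 = 0.3337 mol·L⁻¹.
Rates in a CSTR are evaluated at the outlet concentration: r_P = 2.44×0.3337 = 0.8143, r_Q = 0.173×0.3337^2 = 0.01927.
Fraction of consumed A going to P: r_P/(r_P+r_Q) = 0.9769.
C_P = 0.9769·C_{A0}·X = 0.9769×1.03×0.676 = 0.680 mol·L⁻¹.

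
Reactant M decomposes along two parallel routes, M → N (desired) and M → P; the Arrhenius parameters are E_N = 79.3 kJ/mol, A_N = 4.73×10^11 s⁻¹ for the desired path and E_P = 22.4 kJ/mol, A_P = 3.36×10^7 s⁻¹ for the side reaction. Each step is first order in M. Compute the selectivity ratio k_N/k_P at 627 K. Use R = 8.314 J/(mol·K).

Since both paths have the same order in M, the concentration cancels and S_{N/P} = k_N/k_P = (A_N/A_P)·exp[(E_P−E_N)/(RT)].
(E_P−E_N)/(RT) = (22.4−79.3)×10³/(8.314×627) = -56900/5213 = -10.92.
k_N/k_P = (4.73×10^11/3.36×10^7)·exp(-10.92) = 14077 × 1.818×10^-5 = 0.256.
Since E_N > E_P, raising the temperature improves selectivity toward N.

0.256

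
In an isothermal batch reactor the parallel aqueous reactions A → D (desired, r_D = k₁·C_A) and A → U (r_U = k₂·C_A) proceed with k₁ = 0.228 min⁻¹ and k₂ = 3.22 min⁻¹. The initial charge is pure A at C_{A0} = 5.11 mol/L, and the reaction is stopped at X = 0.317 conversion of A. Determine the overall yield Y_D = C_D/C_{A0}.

0.0210

C_A = C_{A0}(1−X) = 3.490 mol/L.
Both paths are first order in A, so the instantaneous fraction to D is constant: dC_D/d(−C_A) = k₁/(k₁+k₂) = 0.06613.
C_D = 0.06613·(C_{A0}−C_A) = 0.06613×1.620 = 0.107 mol/L.
Y_D = C_D/C_{A0} = 0.1071/5.11 = 0.0210.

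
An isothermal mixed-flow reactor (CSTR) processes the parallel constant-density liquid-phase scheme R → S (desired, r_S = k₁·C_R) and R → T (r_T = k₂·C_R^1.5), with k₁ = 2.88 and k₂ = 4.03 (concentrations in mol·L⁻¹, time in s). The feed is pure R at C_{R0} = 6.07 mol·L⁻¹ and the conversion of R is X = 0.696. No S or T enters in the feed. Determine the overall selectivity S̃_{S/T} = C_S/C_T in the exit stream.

0.526

Exit C_R = C_{R0}(1−X) = 6.07×0.304 = 1.845 mol·L⁻¹.
Rates in a CSTR are evaluated at the outlet concentration: r_S = 2.88×1.845 = 5.314, r_T = 4.03×1.845^1.5 = 10.10.
Overall selectivity = C_S/C_T = r_Sτ/(r_Tτ) = r_S/r_T = 0.526.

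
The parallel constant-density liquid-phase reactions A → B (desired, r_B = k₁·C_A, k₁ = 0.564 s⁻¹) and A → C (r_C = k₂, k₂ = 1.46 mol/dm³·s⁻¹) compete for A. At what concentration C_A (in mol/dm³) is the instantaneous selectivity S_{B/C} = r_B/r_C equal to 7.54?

19.5 mol/dm³

S_{B/C} = (k₁/k₂)·C_A ⇒ C_A = S·k₂/k₁.
= 7.54×1.46/0.564 = 19.5 mol/dm³.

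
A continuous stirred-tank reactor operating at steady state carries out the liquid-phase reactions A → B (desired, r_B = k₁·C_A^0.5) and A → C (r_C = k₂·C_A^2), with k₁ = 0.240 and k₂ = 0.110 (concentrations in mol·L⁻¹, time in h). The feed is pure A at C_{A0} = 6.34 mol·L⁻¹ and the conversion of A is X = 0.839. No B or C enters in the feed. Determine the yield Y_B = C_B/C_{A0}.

Exit C_A = C_{A0}(1−X) = 6.34×0.161 = 1.021 mol·L⁻¹.
A CSTR operates uniformly at the exit composition, giving r_B = 0.2425 and r_C = 0.1146 (each k·C_A^n at C_A = 1.021).
Fraction of consumed A going to B: r_B/(r_B+r_C) = 0.6790.
C_B = 0.6790·C_{A0}·X = 0.6790×6.34×0.839 = 3.61 mol·L⁻¹; Y_B = C_B/C_{A0} = 0.570.

0.570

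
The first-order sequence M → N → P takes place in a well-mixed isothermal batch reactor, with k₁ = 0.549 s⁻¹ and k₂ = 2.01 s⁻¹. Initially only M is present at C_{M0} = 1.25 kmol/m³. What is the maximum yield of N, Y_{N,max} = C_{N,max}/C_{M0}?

For a first-order series the maximum intermediate yield is C_{N,max}/C_{M0} = (k₁/k₂)^[k₂/(k₂−k₁)].
= (0.549/2.01)^(2.01/(2.01−0.549)) = (0.2731)^(1.376) = 0.1677.

0.168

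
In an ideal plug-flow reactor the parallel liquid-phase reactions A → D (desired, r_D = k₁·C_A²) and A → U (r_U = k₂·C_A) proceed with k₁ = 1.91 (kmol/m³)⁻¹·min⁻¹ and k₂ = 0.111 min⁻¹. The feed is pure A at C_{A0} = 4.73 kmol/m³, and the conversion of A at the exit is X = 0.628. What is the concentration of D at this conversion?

2.91 kmol/m³

C_A = C_{A0}(1−X) = 1.760 kmol/m³.
Along a PFR/batch, dC_U/dC_A = −r_U/(r_D+r_U) = −k₂/(k₂+k₁·C_A).
Integrating from C_{A0} to C_A: C_U = (0.111/1.91)·ln[(0.111+1.91·4.73)/(0.111+1.91·1.76)] = 0.05812·ln(9.145/3.472) = 0.05629 kmol/m³.
Then C_D = (C_{A0}−C_A) − C_U = 2.970 − 0.05629 = 2.914 kmol/m³.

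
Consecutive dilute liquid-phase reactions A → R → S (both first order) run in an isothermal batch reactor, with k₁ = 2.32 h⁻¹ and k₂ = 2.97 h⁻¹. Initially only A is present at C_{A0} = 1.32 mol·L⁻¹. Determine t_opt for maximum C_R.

The intermediate peaks when r₁ = r₂, i.e. k₁e^(−k₁t) = k₂e^(−k₂t), giving t_opt = ln(k₂/k₁)/(k₂−k₁).
= ln(2.97/2.32)/(2.97−2.32) = ln(1.280)/0.6500 = 0.2470/0.6500 = 0.380 h.

0.380 h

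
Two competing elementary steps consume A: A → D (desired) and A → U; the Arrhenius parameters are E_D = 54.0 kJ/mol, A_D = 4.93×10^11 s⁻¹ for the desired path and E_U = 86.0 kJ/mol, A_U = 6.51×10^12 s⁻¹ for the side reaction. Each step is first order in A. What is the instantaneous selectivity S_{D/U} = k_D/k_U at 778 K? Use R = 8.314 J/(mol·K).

10.7

Since both paths have the same order in A, the concentration cancels and S_{D/U} = k_D/k_U = (A_D/A_U)·exp[(E_U−E_D)/(RT)].
(E_U−E_D)/(RT) = (86.0−54.0)×10³/(8.314×778) = 32000/6468 = 4.947.
k_D/k_U = (4.93×10^11/6.51×10^12)·exp(4.947) = 0.07573 × 140.8 = 10.7.
Since E_D < E_U, lowering the temperature improves selectivity toward D.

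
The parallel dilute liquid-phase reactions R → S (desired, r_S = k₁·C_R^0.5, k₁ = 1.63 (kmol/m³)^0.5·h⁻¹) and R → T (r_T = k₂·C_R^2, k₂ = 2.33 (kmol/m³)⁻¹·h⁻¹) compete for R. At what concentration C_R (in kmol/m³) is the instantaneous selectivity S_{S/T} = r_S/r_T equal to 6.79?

S_{S/T} = (k₁/k₂)·C_R^-1.5 ⇒ C_R = (S·k₂/k₁)^(1/(-1.5)).
= (6.79×2.33/1.63)^(-0.6667) = (9.706)^(-0.6667) = 0.220 kmol/m³.

0.220 kmol/m³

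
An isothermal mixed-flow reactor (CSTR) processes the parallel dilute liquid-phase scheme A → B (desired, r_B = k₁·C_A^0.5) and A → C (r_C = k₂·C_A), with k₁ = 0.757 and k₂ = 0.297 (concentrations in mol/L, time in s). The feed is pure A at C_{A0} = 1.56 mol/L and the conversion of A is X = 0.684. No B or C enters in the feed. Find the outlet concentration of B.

0.837 mol/L

Exit C_A = C_{A0}(1−X) = 1.56×0.316 = 0.4930 mol/L.
Rates in a CSTR are evaluated at the outlet concentration: r_B = 0.757×0.4930^0.5 = 0.5315, r_C = 0.297×0.4930 = 0.1464.
Fraction of consumed A going to B: r_B/(r_B+r_C) = 0.7840.
C_B = 0.7840·C_{A0}·X = 0.7840×1.56×0.684 = 0.837 mol/L.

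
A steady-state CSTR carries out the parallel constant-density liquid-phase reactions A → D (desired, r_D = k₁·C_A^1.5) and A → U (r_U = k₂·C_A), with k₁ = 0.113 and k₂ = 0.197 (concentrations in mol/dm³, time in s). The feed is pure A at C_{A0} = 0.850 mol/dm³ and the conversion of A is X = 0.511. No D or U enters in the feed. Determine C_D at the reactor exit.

Exit C_A = C_{A0}(1−X) = 0.850×0.489 = 0.4156 mol/dm³.
In a CSTR the entire volume is at exit conditions, so r_D = 0.113×0.4156^1.5 = 0.03028 and r_U = 0.197×0.4156 = 0.08188.
Fraction of consumed A going to D: r_D/(r_D+r_U) = 0.2700.
C_D = 0.2700·C_{A0}·X = 0.2700×0.850×0.511 = 0.117 mol/dm³.

0.117 mol/dm³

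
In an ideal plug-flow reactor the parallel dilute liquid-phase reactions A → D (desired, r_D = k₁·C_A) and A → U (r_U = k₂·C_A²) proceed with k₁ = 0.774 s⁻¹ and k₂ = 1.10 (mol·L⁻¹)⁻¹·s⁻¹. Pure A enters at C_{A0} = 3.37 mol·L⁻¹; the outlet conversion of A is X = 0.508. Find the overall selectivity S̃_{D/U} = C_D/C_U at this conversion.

0.289

C_A = C_{A0}(1−X) = 1.658 mol·L⁻¹.
Along a PFR/batch, dC_D/dC_A = −r_D/(r_D+r_U) = −k₁/(k₁+k₂·C_A).
Integrating from C_{A0} to C_A: C_D = (0.774/1.10)·ln[(0.774+1.10·3.37)/(0.774+1.10·1.66)] = 0.7036·ln(4.481/2.598) = 0.3836 mol·L⁻¹.
C_U = (C_{A0}−C_A)−C_D = 1.328 mol·L⁻¹; S̃_{D/U} = 0.3836/1.328 = 0.289.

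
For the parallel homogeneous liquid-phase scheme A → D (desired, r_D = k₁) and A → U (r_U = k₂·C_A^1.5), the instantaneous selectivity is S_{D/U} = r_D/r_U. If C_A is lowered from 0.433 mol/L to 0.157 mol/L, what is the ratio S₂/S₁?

S_{D/U} = (k₁/k₂)·C_A^-1.5, so S₂/S₁ = (C_{A,2}/C_{A,1})^-1.5.
= (0.157/0.433)^(-1.5) = (0.3626)^(-1.5) = 4.58.

4.58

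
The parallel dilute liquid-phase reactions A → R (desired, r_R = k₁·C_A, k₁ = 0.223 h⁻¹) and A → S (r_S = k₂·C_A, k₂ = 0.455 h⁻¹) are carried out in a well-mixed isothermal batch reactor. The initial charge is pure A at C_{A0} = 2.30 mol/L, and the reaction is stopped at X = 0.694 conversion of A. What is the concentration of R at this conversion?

C_A = C_{A0}(1−X) = 0.7038 mol/L.
Both paths are first order in A, so the instantaneous fraction to R is constant: dC_R/d(−C_A) = k₁/(k₁+k₂) = 0.3289.
C_R = 0.3289·(C_{A0}−C_A) = 0.3289×1.596 = 0.525 mol/L.

0.525 mol/L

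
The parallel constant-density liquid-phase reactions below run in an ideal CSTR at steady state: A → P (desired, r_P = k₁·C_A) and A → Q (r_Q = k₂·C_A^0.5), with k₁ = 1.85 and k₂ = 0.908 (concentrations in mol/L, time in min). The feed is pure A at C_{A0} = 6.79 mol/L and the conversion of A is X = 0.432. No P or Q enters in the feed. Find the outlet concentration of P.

2.35 mol/L

Exit C_A = C_{A0}(1−X) = 6.79×0.568 = 3.857 mol/L.
In a CSTR the entire volume is at exit conditions, so r_P = 1.85×3.857 = 7.135 and r_Q = 0.908×3.857^0.5 = 1.783.
Fraction of consumed A going to P: r_P/(r_P+r_Q) = 0.8000.
C_P = 0.8000·C_{A0}·X = 0.8000×6.79×0.432 = 2.35 mol/L.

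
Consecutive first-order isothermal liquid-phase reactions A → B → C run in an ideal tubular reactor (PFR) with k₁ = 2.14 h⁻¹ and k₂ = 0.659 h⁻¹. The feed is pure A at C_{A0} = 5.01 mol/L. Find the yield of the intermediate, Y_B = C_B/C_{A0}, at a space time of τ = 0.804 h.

For first-order series with pure A initially, C_B(τ) = k₁C_{A0}/(k₂−k₁)·(e^(−k₁τ) − e^(−k₂τ)).
e^(−k₁τ) = e^(−2.14×0.804) = e^(−1.721) = 0.1790; e^(−k₂τ) = e^(−0.5298) = 0.5887.
C_B = 2.14×5.01/(0.659−2.14) × (0.1790−0.5887) = (-7.239)×(-0.4097) = 2.966 mol/L.
Y_B = C_B/C_{A0} = 2.966/5.01 = 0.592.

0.592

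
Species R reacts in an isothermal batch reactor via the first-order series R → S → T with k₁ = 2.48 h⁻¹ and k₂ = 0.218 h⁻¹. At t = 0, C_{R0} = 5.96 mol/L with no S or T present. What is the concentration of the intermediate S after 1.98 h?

4.20 mol/L

For first-order series with pure R initially, C_S(t) = k₁C_{R0}/(k₂−k₁)·(e^(−k₁t) − e^(−k₂t)).
e^(−k₁t) = e^(−2.48×1.98) = e^(−4.910) = 0.007370; e^(−k₂t) = e^(−0.4316) = 0.6494.
C_S = 2.48×5.96/(0.218−2.48) × (0.007370−0.6494) = (-6.534)×(-0.6421) = 4.196 mol/L.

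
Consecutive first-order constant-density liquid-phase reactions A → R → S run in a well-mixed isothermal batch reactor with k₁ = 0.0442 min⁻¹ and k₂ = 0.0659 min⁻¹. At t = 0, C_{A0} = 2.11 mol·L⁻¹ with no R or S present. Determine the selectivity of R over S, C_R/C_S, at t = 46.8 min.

0.231

The intermediate concentration in a first-order A→B→C sequence is C_R = k₁C_{A0}(e^(−k₁t) − e^(−k₂t))/(k₂−k₁).
e^(−k₁t) = e^(−0.0442×46.8) = e^(−2.069) = 0.1264; e^(−k₂t) = e^(−3.084) = 0.04577.
C_R = 0.0442×2.11/(0.0659−0.0442) × (0.1264−0.04577) = 4.298×0.08060 = 0.3464 mol·L⁻¹.
C_A = C_{A0}e^(−k₁t) = 0.2666 mol·L⁻¹, so C_S = C_{A0}−C_A−C_R = 1.497 mol·L⁻¹; C_R/C_S = 0.231.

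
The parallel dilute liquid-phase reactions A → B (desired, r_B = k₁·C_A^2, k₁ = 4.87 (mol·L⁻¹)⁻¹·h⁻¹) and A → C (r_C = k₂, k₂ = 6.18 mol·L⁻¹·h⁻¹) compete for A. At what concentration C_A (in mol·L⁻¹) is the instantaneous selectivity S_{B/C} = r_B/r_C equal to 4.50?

S_{B/C} = (k₁/k₂)·C_A^2 ⇒ C_A = (S·k₂/k₁)^(0.5).
= (4.50×6.18/4.87)^(0.5) = (5.710)^(0.5) = 2.39 mol·L⁻¹.

2.39 mol·L⁻¹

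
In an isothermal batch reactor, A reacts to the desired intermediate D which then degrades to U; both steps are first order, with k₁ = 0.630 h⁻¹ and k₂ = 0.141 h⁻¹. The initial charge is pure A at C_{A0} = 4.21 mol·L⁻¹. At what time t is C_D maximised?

3.06 h

Setting dC_D/dt = 0 gives t_opt = ln(k₂/k₁)/(k₂−k₁).
= ln(0.141/0.630)/(0.141−0.630) = ln(0.2238)/-0.4890 = -1.497/-0.4890 = 3.06 h.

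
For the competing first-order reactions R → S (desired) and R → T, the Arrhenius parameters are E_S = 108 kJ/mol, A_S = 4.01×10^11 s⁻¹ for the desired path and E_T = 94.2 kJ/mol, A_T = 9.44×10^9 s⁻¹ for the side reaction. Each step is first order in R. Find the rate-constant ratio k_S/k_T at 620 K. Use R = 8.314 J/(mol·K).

With equal orders, S_{S/T} = k_S/k_T = (A_S/A_T)·exp[(E_T−E_S)/(RT)].
(E_T−E_S)/(RT) = (94.2−108)×10³/(8.314×620) = -13800/5155 = -2.677.
k_S/k_T = (4.01×10^11/9.44×10^9)·exp(-2.677) = 42.48 × 0.06876 = 2.92.

2.92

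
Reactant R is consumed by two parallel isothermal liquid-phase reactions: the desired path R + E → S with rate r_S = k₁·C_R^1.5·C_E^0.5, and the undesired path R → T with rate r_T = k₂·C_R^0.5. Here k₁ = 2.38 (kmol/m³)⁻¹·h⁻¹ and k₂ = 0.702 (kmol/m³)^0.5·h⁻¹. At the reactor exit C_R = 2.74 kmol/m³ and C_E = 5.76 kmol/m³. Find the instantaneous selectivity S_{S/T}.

S_{S/T} = r_S/r_T = (k₁·C_R^1.5·C_E^0.5)/(k₂·C_R^0.5) = (k₁/k₂)·C_R·C_E^0.5.
= (2.38×2.740^1.5×5.760^0.5) / (0.702×2.740^0.5) = 25.91/1.162 = 22.3.
Since the desired path is higher order in R, keeping C_R high (PFR or concentrated feed) favours S.

22.3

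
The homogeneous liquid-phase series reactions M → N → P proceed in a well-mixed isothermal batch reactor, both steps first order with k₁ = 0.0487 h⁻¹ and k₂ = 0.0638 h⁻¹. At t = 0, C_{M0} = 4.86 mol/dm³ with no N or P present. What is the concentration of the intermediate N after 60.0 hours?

0.503 mol/dm³

For first-order series with pure M initially, C_N(t) = k₁C_{M0}/(k₂−k₁)·(e^(−k₁t) − e^(−k₂t)).
e^(−k₁t) = e^(−0.0487×60.0) = e^(−2.922) = 0.05383; e^(−k₂t) = e^(−3.828) = 0.02175.
C_N = 0.0487×4.86/(0.0638−0.0487) × (0.05383−0.02175) = 15.67×0.03207 = 0.5027 mol/dm³.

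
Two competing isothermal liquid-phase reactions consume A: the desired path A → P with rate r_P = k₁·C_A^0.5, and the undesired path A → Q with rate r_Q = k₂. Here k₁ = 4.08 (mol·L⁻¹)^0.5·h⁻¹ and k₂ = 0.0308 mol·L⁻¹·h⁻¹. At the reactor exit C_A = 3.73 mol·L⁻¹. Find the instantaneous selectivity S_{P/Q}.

S_{P/Q} = r_P/r_Q = (k₁·C_A^0.5)/(k₂) = (k₁/k₂)·C_A^0.5.
= (4.08×3.730^0.5) / (0.0308) = 7.880/0.03080 = 256.
Since the desired path is higher order in A, keeping C_A high (PFR or concentrated feed) favours P.

256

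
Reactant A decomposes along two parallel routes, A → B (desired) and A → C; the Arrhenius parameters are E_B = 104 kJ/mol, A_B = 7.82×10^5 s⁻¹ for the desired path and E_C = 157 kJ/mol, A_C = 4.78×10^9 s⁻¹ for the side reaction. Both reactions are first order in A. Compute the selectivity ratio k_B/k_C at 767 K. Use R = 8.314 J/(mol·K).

0.666

With equal orders, S_{B/C} = k_B/k_C = (A_B/A_C)·exp[(E_C−E_B)/(RT)].
(E_C−E_B)/(RT) = (157−104)×10³/(8.314×767) = 53000/6377 = 8.311.
k_B/k_C = (7.82×10^5/4.78×10^9)·exp(8.311) = 1.636×10^-4 × 4070 = 0.666.
Since E_B < E_C, lowering the temperature improves selectivity toward B.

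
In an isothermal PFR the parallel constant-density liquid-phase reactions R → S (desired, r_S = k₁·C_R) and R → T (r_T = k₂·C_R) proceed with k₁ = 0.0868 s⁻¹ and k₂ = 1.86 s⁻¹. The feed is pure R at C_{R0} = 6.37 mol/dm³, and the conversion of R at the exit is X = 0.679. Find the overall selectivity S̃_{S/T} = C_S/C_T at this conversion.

0.0467

C_R = C_{R0}(1−X) = 2.045 mol/dm³.
Both paths are first order in R, so the instantaneous fraction to S is constant: dC_S/d(−C_R) = k₁/(k₁+k₂) = 0.04459.
C_S = 0.04459·(C_{R0}−C_R) = 0.04459×4.325 = 0.193 mol/dm³.
C_T = (C_{R0}−C_R)−C_S = 4.132 mol/dm³; S̃_{S/T} = 0.1928/4.132 = 0.0467.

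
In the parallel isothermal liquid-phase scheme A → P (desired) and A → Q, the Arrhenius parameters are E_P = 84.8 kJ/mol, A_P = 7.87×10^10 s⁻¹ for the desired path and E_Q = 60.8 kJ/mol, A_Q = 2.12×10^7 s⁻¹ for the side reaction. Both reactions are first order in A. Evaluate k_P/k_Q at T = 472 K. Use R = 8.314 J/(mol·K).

k_P/k_Q = (A_P/A_Q)·exp[−(E_P−E_Q)/(RT)] = (A_P/A_Q)·exp[(E_Q−E_P)/(RT)].
(E_Q−E_P)/(RT) = (60.8−84.8)×10³/(8.314×472) = -24000/3924 = -6.116.
k_P/k_Q = (7.87×10^10/2.12×10^7)·exp(-6.116) = 3712 × 0.002208 = 8.19.
Since E_P > E_Q, raising the temperature improves selectivity toward P.

8.19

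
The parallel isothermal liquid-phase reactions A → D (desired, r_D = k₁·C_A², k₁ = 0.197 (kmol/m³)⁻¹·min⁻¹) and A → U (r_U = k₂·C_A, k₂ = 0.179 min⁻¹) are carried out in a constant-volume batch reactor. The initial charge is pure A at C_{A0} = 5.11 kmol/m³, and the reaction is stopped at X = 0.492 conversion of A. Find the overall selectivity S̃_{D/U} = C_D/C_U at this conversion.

C_A = C_{A0}(1−X) = 2.596 kmol/m³.
Along a PFR/batch, dC_U/dC_A = −r_U/(r_D+r_U) = −k₂/(k₂+k₁·C_A).
Integrating from C_{A0} to C_A: C_U = (0.179/0.197)·ln[(0.179+0.197·5.11)/(0.179+0.197·2.60)] = 0.9086·ln(1.186/0.6904) = 0.4914 kmol/m³.
Then C_D = (C_{A0}−C_A) − C_U = 2.514 − 0.4914 = 2.023 kmol/m³.
S̃_{D/U} = C_D/C_U = 2.023/0.4914 = 4.12.

4.12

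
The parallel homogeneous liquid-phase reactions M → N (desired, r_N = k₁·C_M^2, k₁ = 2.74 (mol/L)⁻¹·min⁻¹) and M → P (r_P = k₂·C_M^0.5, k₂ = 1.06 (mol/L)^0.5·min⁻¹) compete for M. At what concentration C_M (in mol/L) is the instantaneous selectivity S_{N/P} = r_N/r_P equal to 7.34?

S_{N/P} = (k₁/k₂)·C_M^1.5 ⇒ C_M = (S·k₂/k₁)^(1/1.5).
= (7.34×1.06/2.74)^(0.6667) = (2.840)^(0.6667) = 2.01 mol/L.

2.01 mol/L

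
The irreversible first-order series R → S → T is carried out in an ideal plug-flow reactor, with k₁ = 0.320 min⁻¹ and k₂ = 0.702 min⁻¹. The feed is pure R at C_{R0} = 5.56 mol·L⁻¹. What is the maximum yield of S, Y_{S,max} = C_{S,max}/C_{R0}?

At the optimum, C_{S,max}/C_{R0} = (k₁/k₂)^[k₂/(k₂−k₁)].
= (0.320/0.702)^(0.702/(0.702−0.320)) = (0.4558)^(1.838) = 0.2360.

0.236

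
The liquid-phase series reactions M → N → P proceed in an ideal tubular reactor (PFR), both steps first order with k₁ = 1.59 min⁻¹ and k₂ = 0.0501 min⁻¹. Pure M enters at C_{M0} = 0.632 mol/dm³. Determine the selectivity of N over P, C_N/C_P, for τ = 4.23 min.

5.06

For first-order series with pure M initially, C_N(τ) = k₁C_{M0}/(k₂−k₁)·(e^(−k₁τ) − e^(−k₂τ)).
e^(−k₁τ) = e^(−1.59×4.23) = e^(−6.726) = 0.001200; e^(−k₂τ) = e^(−0.2119) = 0.8090.
C_N = 1.59×0.632/(0.0501−1.59) × (0.001200−0.8090) = (-0.6526)×(-0.8078) = 0.5272 mol/dm³.
C_M = C_{M0}e^(−k₁τ) = 7.582×10^-4 mol/dm³, so C_P = C_{M0}−C_M−C_N = 0.1041 mol/dm³; C_N/C_P = 5.06.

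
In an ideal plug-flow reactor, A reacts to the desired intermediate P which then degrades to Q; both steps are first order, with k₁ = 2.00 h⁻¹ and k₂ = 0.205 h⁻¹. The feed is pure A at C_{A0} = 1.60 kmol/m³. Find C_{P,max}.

1.23 kmol/m³

At the optimum, C_{P,max}/C_{A0} = (k₁/k₂)^[k₂/(k₂−k₁)].
= (2.00/0.205)^(0.205/(0.205−2.00)) = (9.756)^(-0.1142) = 0.7709.
C_{P,max} = 0.7709×1.60 = 1.23 kmol/m³.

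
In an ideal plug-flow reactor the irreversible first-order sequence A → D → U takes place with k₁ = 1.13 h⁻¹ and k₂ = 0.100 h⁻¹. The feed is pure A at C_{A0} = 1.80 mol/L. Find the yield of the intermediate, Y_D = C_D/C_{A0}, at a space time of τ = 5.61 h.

0.624

The intermediate concentration in a first-order A→B→C sequence is C_D = k₁C_{A0}(e^(−k₁τ) − e^(−k₂τ))/(k₂−k₁).
e^(−k₁τ) = e^(−1.13×5.61) = e^(−6.339) = 0.001766; e^(−k₂τ) = e^(−0.5610) = 0.5706.
C_D = 1.13×1.80/(0.100−1.13) × (0.001766−0.5706) = (-1.975)×(-0.5689) = 1.123 mol/L.
Y_D = C_D/C_{A0} = 1.123/1.80 = 0.624.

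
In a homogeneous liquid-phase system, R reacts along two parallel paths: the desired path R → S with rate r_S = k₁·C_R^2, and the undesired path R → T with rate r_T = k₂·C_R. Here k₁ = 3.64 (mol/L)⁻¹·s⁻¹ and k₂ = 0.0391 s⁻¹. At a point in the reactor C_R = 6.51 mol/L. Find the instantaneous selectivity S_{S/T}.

606

S_{S/T} = r_S/r_T = (k₁·C_R^2)/(k₂·C_R) = (k₁/k₂)·C_R.
= (3.64×6.510^2) / (0.0391×6.510) = 154.3/0.2545 = 606.
Since the desired path is higher order in R, keeping C_R high (PFR or concentrated feed) favours S.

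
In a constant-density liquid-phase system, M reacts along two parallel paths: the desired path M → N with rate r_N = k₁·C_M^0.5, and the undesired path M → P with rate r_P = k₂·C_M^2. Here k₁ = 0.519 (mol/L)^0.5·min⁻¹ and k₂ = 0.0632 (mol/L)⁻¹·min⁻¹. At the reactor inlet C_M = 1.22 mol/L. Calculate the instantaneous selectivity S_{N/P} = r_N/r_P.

S_{N/P} = r_N/r_P = (k₁·C_M^0.5)/(k₂·C_M^2) = (k₁/k₂)·C_M^-1.5.
= (0.519×1.220^0.5) / (0.0632×1.220^2) = 0.5733/0.09407 = 6.09.

6.09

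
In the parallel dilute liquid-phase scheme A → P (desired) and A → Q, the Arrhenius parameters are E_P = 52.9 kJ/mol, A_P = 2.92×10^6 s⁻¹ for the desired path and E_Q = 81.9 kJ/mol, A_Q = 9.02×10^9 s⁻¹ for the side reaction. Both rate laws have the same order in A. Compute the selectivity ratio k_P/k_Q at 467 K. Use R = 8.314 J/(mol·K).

k_P/k_Q = (A_P/A_Q)·exp[−(E_P−E_Q)/(RT)] = (A_P/A_Q)·exp[(E_Q−E_P)/(RT)].
(E_Q−E_P)/(RT) = (81.9−52.9)×10³/(8.314×467) = 29000/3883 = 7.469.
k_P/k_Q = (2.92×10^6/9.02×10^9)·exp(7.469) = 3.237×10^-4 × 1753 = 0.568.

0.568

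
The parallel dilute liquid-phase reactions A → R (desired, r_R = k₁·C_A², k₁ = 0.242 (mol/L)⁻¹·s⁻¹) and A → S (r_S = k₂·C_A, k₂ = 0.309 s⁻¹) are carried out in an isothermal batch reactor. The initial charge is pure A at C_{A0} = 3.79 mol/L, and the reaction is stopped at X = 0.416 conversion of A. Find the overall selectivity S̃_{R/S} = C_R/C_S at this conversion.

C_A = C_{A0}(1−X) = 2.213 mol/L.
Along a PFR/batch, dC_S/dC_A = −r_S/(r_R+r_S) = −k₂/(k₂+k₁·C_A).
Integrating from C_{A0} to C_A: C_S = (0.309/0.242)·ln[(0.309+0.242·3.79)/(0.309+0.242·2.21)] = 1.277·ln(1.226/0.8446) = 0.4760 mol/L.
Then C_R = (C_{A0}−C_A) − C_S = 1.577 − 0.4760 = 1.101 mol/L.
S̃_{R/S} = C_R/C_S = 1.101/0.4760 = 2.31.

2.31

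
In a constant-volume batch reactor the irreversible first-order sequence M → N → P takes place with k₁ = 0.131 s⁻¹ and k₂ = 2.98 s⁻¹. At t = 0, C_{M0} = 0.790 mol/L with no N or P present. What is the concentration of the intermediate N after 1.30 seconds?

The intermediate concentration in a first-order A→B→C sequence is C_N = k₁C_{M0}(e^(−k₁t) − e^(−k₂t))/(k₂−k₁).
e^(−k₁t) = e^(−0.131×1.30) = e^(−0.1703) = 0.8434; e^(−k₂t) = e^(−3.874) = 0.02078.
C_N = 0.131×0.790/(2.98−0.131) × (0.8434−0.02078) = 0.03633×0.8226 = 0.02988 mol/L.

0.0299 mol/L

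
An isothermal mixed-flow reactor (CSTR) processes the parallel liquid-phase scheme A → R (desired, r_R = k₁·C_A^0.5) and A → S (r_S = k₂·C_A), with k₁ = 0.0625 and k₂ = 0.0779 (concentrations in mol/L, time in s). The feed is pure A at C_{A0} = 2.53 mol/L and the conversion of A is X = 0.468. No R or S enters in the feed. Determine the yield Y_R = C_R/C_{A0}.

Exit C_A = C_{A0}(1−X) = 2.53×0.532 = 1.346 mol/L.
Rates in a CSTR are evaluated at the outlet concentration: r_R = 0.0625×1.346^0.5 = 0.07251, r_S = 0.0779×1.346 = 0.1049.
Fraction of consumed A going to R: r_R/(r_R+r_S) = 0.4088.
C_R = 0.4088·C_{A0}·X = 0.4088×2.53×0.468 = 0.484 mol/L; Y_R = C_R/C_{A0} = 0.191.

0.191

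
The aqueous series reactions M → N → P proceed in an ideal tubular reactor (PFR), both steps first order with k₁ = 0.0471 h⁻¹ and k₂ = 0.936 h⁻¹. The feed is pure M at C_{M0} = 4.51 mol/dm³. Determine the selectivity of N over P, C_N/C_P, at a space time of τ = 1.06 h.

Solving the coupled first-order balances gives C_N(τ) = [k₁/(k₂−k₁)]·C_{M0}·(e^(−k₁τ) − e^(−k₂τ)).
e^(−k₁τ) = e^(−0.0471×1.06) = e^(−0.04993) = 0.9513; e^(−k₂τ) = e^(−0.9922) = 0.3708.
C_N = 0.0471×4.51/(0.936−0.0471) × (0.9513−0.3708) = 0.2390×0.5805 = 0.1387 mol/dm³.
C_M = C_{M0}e^(−k₁τ) = 4.290 mol/dm³, so C_P = C_{M0}−C_M−C_N = 0.08091 mol/dm³; C_N/C_P = 1.71.

1.71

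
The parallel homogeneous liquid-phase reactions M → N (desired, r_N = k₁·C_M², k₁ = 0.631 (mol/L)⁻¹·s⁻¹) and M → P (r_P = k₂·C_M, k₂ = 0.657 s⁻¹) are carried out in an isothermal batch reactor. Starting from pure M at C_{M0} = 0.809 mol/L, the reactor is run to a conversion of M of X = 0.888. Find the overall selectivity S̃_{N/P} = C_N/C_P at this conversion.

0.404

C_M = C_{M0}(1−X) = 0.09061 mol/L.
Along a PFR/batch, dC_P/dC_M = −r_P/(r_N+r_P) = −k₂/(k₂+k₁·C_M).
Integrating from C_{M0} to C_M: C_P = (0.657/0.631)·ln[(0.657+0.631·0.809)/(0.657+0.631·0.0906)] = 1.041·ln(1.167/0.7142) = 0.5117 mol/L.
Then C_N = (C_{M0}−C_M) − C_P = 0.7184 − 0.5117 = 0.2067 mol/L.
S̃_{N/P} = C_N/C_P = 0.2067/0.5117 = 0.404.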